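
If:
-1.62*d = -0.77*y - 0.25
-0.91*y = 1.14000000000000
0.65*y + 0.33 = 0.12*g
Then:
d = -0.44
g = -4.04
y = -1.25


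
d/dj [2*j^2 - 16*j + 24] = 4*j - 16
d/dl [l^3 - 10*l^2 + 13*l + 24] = 3*l^2 - 20*l + 13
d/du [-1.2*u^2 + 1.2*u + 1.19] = 1.2 - 2.4*u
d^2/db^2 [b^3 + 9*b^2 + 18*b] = 6*b + 18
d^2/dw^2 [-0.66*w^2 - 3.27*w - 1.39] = -1.32000000000000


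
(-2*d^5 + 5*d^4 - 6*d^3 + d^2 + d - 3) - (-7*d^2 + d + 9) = -2*d^5 + 5*d^4 - 6*d^3 + 8*d^2 - 12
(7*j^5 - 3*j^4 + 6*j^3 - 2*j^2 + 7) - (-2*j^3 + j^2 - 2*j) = 7*j^5 - 3*j^4 + 8*j^3 - 3*j^2 + 2*j + 7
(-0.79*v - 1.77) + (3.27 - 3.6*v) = 1.5 - 4.39*v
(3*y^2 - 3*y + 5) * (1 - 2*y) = -6*y^3 + 9*y^2 - 13*y + 5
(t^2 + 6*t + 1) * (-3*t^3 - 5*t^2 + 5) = -3*t^5 - 23*t^4 - 33*t^3 + 30*t + 5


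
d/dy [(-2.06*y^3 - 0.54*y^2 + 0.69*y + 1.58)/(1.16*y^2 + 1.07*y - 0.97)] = (-2.3896*y^4 - 4.4084*y^3 + 4.6164*y^2 - 2.618*y - 2.3599)/(1.3456*y^4 + 2.4824*y^3 - 1.1055*y^2 - 2.0758*y + 0.9409)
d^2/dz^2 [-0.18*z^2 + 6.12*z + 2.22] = -0.360000000000000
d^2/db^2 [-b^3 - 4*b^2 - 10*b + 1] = -6*b - 8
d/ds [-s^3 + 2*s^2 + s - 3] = -3*s^2 + 4*s + 1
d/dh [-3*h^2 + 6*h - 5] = 6 - 6*h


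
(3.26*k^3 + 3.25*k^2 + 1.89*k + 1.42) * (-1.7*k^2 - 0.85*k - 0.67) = -5.542*k^5 - 8.296*k^4 - 8.1597*k^3 - 6.198*k^2 - 2.4733*k - 0.9514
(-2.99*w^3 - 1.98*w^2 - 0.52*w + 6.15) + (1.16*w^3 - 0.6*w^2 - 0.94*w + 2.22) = -1.83*w^3 - 2.58*w^2 - 1.46*w + 8.37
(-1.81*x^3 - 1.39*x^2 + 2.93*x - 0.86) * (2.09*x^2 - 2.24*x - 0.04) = -3.7829*x^5 + 1.1493*x^4 + 9.3097*x^3 - 8.305*x^2 + 1.8092*x + 0.0344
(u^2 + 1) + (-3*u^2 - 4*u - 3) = -2*u^2 - 4*u - 2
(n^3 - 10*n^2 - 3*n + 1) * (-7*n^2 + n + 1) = -7*n^5 + 71*n^4 + 12*n^3 - 20*n^2 - 2*n + 1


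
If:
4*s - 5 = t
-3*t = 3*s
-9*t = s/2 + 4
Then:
No Solution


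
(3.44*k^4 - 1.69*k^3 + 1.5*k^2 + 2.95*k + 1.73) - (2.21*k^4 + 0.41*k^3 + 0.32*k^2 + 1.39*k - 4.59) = 1.23*k^4 - 2.1*k^3 + 1.18*k^2 + 1.56*k + 6.32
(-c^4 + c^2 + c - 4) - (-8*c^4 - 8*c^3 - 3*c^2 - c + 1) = 7*c^4 + 8*c^3 + 4*c^2 + 2*c - 5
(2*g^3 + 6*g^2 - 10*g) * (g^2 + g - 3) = 2*g^5 + 8*g^4 - 10*g^3 - 28*g^2 + 30*g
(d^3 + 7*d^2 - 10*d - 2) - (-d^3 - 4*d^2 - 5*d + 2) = 2*d^3 + 11*d^2 - 5*d - 4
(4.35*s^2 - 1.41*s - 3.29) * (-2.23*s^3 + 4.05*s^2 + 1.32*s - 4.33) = -9.7005*s^5 + 20.7618*s^4 + 7.3682*s^3 - 34.0212*s^2 + 1.7625*s + 14.2457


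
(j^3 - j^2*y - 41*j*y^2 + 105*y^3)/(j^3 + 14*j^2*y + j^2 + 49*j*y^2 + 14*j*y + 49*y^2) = (j^2 - 8*j*y + 15*y^2)/(j^2 + 7*j*y + j + 7*y)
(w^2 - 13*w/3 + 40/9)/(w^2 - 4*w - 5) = (-9*w^2 + 39*w - 40)/(9*(-w^2 + 4*w + 5))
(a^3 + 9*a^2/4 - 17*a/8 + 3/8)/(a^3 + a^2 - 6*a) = (8*a^2 - 6*a + 1)/(8*a*(a - 2))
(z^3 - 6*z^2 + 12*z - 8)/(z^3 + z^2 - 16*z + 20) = (z - 2)/(z + 5)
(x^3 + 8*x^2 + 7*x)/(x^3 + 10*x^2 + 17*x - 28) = x*(x + 1)/(x^2 + 3*x - 4)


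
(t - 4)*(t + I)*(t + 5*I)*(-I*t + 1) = -I*t^4 + 7*t^3 + 4*I*t^3 - 28*t^2 + 11*I*t^2 - 5*t - 44*I*t + 20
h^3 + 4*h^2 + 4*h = h*(h + 2)^2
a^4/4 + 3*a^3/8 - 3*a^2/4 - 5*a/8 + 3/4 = (a/4 + 1/2)*(a - 1)^2*(a + 3/2)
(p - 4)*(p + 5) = p^2 + p - 20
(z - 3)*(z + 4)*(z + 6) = z^3 + 7*z^2 - 6*z - 72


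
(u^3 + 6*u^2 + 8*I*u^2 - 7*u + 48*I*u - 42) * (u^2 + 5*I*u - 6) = u^5 + 6*u^4 + 13*I*u^4 - 53*u^3 + 78*I*u^3 - 318*u^2 - 83*I*u^2 + 42*u - 498*I*u + 252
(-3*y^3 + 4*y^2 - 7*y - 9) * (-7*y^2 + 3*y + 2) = 21*y^5 - 37*y^4 + 55*y^3 + 50*y^2 - 41*y - 18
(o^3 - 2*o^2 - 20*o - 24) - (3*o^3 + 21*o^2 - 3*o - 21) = -2*o^3 - 23*o^2 - 17*o - 3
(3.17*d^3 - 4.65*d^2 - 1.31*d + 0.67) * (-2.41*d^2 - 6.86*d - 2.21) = -7.6397*d^5 - 10.5397*d^4 + 28.0504*d^3 + 17.6484*d^2 - 1.7011*d - 1.4807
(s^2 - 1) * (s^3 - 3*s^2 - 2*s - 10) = s^5 - 3*s^4 - 3*s^3 - 7*s^2 + 2*s + 10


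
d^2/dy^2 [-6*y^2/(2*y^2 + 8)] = 24*(3*y^2 - 4)/(y^6 + 12*y^4 + 48*y^2 + 64)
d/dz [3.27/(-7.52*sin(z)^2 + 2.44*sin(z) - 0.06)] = (49.1808*sin(z) - 7.9788)*cos(z)/(7.52*sin(z)^2 - 2.44*sin(z) + 0.06)^2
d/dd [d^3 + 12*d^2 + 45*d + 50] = 3*d^2 + 24*d + 45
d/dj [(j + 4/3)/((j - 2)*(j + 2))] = (-j^2 - 8*j/3 - 4)/(j^4 - 8*j^2 + 16)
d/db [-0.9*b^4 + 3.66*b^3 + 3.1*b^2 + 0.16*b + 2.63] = -3.6*b^3 + 10.98*b^2 + 6.2*b + 0.16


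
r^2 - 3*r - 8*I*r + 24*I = (r - 3)*(r - 8*I)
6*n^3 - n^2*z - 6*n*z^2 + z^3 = (-6*n + z)*(-n + z)*(n + z)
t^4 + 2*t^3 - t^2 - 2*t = t*(t - 1)*(t + 1)*(t + 2)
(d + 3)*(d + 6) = d^2 + 9*d + 18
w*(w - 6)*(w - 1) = w^3 - 7*w^2 + 6*w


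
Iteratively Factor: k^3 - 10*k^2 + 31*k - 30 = (k - 5)*(k^2 - 5*k + 6) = (k - 5)*(k - 3)*(k - 2)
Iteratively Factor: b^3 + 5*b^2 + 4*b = (b)*(b^2 + 5*b + 4) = b*(b + 4)*(b + 1)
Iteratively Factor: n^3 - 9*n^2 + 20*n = (n - 5)*(n^2 - 4*n) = (n - 5)*(n - 4)*(n)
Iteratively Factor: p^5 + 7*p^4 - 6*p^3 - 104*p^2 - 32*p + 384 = (p + 4)*(p^4 + 3*p^3 - 18*p^2 - 32*p + 96) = (p + 4)^2*(p^3 - p^2 - 14*p + 24) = (p + 4)^3*(p^2 - 5*p + 6) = (p - 2)*(p + 4)^3*(p - 3)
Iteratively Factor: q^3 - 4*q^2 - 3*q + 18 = (q + 2)*(q^2 - 6*q + 9) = (q - 3)*(q + 2)*(q - 3)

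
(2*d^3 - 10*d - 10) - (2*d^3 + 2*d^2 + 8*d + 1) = -2*d^2 - 18*d - 11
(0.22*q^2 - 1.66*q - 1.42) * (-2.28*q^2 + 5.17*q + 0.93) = -0.5016*q^4 + 4.9222*q^3 - 5.14*q^2 - 8.8852*q - 1.3206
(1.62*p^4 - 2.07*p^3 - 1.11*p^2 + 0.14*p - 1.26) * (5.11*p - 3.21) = 8.2782*p^5 - 15.7779*p^4 + 0.972599999999998*p^3 + 4.2785*p^2 - 6.888*p + 4.0446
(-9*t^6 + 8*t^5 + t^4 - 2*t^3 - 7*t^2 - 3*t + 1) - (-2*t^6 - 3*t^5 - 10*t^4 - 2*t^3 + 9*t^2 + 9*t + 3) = -7*t^6 + 11*t^5 + 11*t^4 - 16*t^2 - 12*t - 2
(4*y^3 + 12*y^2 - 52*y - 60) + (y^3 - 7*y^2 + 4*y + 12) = 5*y^3 + 5*y^2 - 48*y - 48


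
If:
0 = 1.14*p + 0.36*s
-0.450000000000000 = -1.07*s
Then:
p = -0.13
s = 0.42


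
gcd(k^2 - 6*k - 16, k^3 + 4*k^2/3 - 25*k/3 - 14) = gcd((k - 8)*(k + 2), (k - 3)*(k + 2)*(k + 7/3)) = k + 2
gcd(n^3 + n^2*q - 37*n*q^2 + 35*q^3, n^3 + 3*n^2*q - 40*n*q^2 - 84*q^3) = n + 7*q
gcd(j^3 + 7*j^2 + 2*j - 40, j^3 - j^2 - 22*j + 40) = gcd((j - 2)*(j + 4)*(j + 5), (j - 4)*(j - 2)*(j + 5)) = j^2 + 3*j - 10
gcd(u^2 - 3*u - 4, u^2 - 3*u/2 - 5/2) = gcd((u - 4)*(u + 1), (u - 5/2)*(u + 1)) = u + 1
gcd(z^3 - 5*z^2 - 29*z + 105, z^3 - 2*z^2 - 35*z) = z^2 - 2*z - 35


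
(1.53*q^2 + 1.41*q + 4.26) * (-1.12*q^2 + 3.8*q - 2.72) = -1.7136*q^4 + 4.2348*q^3 - 3.5748*q^2 + 12.3528*q - 11.5872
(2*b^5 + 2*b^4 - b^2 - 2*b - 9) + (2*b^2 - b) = 2*b^5 + 2*b^4 + b^2 - 3*b - 9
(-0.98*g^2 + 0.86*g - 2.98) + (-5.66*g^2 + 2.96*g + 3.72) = -6.64*g^2 + 3.82*g + 0.74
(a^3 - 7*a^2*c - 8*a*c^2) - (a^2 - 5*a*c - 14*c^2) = a^3 - 7*a^2*c - a^2 - 8*a*c^2 + 5*a*c + 14*c^2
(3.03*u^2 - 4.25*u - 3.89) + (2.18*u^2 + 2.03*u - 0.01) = 5.21*u^2 - 2.22*u - 3.9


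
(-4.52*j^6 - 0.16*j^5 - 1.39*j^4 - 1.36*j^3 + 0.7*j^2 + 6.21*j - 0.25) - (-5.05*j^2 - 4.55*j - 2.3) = -4.52*j^6 - 0.16*j^5 - 1.39*j^4 - 1.36*j^3 + 5.75*j^2 + 10.76*j + 2.05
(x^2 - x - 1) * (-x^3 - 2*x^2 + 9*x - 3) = -x^5 - x^4 + 12*x^3 - 10*x^2 - 6*x + 3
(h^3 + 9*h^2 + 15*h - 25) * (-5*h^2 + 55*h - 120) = -5*h^5 + 10*h^4 + 300*h^3 - 130*h^2 - 3175*h + 3000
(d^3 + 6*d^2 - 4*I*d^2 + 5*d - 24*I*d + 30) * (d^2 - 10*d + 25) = d^5 - 4*d^4 - 4*I*d^4 - 30*d^3 + 16*I*d^3 + 130*d^2 + 140*I*d^2 - 175*d - 600*I*d + 750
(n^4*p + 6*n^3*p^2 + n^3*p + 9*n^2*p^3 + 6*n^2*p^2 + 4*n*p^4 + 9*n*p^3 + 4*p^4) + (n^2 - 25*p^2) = n^4*p + 6*n^3*p^2 + n^3*p + 9*n^2*p^3 + 6*n^2*p^2 + n^2 + 4*n*p^4 + 9*n*p^3 + 4*p^4 - 25*p^2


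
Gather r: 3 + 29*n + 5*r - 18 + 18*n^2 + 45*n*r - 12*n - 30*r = 18*n^2 + 17*n + r*(45*n - 25) - 15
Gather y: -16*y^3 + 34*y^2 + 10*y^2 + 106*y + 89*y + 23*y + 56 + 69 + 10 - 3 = -16*y^3 + 44*y^2 + 218*y + 132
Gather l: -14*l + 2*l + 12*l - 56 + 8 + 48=0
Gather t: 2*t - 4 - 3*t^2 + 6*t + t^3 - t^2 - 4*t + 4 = t^3 - 4*t^2 + 4*t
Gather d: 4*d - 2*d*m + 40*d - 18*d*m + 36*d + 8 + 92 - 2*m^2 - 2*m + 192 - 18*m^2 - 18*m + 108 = d*(80 - 20*m) - 20*m^2 - 20*m + 400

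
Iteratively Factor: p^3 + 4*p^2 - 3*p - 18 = (p + 3)*(p^2 + p - 6) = (p + 3)^2*(p - 2)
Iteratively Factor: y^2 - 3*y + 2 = (y - 2)*(y - 1)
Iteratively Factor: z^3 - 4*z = (z + 2)*(z^2 - 2*z) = z*(z + 2)*(z - 2)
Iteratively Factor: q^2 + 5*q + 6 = (q + 3)*(q + 2)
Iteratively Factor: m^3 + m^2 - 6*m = (m)*(m^2 + m - 6) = m*(m + 3)*(m - 2)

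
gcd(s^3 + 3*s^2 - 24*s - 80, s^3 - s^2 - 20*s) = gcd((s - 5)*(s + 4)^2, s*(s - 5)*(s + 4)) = s^2 - s - 20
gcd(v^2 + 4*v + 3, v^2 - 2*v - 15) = v + 3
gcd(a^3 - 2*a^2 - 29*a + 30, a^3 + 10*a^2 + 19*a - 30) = a^2 + 4*a - 5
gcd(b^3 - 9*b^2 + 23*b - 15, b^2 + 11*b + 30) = 1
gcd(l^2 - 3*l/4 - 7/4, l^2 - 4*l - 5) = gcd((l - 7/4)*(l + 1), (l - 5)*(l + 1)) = l + 1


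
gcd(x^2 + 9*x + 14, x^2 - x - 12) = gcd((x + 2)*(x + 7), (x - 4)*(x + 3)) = 1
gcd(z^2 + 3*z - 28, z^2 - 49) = z + 7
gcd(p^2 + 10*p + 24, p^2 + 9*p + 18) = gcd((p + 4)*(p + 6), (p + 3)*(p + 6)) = p + 6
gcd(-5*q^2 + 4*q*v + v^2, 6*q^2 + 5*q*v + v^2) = 1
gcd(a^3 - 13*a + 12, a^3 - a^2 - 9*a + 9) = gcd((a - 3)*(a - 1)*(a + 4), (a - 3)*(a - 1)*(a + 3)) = a^2 - 4*a + 3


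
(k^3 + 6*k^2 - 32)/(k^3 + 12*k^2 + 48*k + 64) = (k - 2)/(k + 4)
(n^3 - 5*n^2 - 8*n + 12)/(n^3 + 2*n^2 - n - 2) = (n - 6)/(n + 1)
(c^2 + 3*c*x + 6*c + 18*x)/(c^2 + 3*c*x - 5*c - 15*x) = (c + 6)/(c - 5)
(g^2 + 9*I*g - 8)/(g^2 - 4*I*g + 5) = (g + 8*I)/(g - 5*I)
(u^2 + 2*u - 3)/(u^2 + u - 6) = (u - 1)/(u - 2)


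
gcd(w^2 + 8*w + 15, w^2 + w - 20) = w + 5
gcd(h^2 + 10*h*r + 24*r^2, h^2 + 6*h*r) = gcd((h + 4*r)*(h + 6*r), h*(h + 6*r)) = h + 6*r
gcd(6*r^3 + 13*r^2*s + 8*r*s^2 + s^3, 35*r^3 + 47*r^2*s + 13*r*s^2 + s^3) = r + s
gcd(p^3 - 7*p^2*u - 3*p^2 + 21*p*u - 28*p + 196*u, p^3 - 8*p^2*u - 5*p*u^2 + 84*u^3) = p - 7*u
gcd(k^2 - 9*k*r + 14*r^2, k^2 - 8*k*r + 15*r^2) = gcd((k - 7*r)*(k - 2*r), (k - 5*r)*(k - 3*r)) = 1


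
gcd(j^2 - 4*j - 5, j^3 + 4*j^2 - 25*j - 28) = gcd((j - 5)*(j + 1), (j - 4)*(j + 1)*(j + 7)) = j + 1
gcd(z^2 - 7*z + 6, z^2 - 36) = z - 6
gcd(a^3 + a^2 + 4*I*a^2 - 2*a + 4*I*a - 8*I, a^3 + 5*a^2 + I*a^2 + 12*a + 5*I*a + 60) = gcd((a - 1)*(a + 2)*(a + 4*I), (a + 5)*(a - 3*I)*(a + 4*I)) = a + 4*I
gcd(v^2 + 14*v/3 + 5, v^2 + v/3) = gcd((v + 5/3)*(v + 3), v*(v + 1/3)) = 1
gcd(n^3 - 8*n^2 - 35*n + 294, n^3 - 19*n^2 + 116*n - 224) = n - 7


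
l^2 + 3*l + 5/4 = (l + 1/2)*(l + 5/2)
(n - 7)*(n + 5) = n^2 - 2*n - 35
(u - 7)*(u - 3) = u^2 - 10*u + 21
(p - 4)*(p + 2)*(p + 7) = p^3 + 5*p^2 - 22*p - 56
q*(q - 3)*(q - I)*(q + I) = q^4 - 3*q^3 + q^2 - 3*q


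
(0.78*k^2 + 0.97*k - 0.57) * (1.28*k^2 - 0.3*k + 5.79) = 0.9984*k^4 + 1.0076*k^3 + 3.4956*k^2 + 5.7873*k - 3.3003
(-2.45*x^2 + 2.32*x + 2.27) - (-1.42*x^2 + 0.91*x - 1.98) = -1.03*x^2 + 1.41*x + 4.25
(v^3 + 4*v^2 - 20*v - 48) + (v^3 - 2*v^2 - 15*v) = 2*v^3 + 2*v^2 - 35*v - 48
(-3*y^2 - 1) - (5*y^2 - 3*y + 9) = -8*y^2 + 3*y - 10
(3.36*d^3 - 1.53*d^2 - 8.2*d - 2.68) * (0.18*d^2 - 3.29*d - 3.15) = 0.6048*d^5 - 11.3298*d^4 - 7.0263*d^3 + 31.3151*d^2 + 34.6472*d + 8.442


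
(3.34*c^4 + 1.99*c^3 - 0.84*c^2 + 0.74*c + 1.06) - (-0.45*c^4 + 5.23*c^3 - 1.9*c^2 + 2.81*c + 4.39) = 3.79*c^4 - 3.24*c^3 + 1.06*c^2 - 2.07*c - 3.33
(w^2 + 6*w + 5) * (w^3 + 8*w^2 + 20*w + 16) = w^5 + 14*w^4 + 73*w^3 + 176*w^2 + 196*w + 80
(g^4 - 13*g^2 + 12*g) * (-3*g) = -3*g^5 + 39*g^3 - 36*g^2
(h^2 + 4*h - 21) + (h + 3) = h^2 + 5*h - 18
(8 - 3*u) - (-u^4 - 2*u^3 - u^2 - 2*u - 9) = u^4 + 2*u^3 + u^2 - u + 17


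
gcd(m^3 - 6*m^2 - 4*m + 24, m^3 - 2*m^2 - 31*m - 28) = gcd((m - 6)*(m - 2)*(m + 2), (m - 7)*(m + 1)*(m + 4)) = 1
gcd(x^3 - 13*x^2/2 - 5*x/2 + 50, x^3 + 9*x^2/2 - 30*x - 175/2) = x^2 - 5*x/2 - 25/2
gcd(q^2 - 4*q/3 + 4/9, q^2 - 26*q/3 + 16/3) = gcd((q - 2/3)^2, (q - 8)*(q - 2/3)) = q - 2/3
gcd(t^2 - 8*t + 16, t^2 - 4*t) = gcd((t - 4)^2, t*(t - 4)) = t - 4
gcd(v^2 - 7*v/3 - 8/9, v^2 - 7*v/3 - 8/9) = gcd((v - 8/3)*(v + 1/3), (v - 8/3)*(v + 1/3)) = v^2 - 7*v/3 - 8/9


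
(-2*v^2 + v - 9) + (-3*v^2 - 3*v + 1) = -5*v^2 - 2*v - 8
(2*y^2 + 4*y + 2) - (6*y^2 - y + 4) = -4*y^2 + 5*y - 2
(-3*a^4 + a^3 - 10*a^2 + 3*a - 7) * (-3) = 9*a^4 - 3*a^3 + 30*a^2 - 9*a + 21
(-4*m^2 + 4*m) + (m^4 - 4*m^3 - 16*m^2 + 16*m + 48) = m^4 - 4*m^3 - 20*m^2 + 20*m + 48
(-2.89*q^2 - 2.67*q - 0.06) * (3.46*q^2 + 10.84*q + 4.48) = -9.9994*q^4 - 40.5658*q^3 - 42.0976*q^2 - 12.612*q - 0.2688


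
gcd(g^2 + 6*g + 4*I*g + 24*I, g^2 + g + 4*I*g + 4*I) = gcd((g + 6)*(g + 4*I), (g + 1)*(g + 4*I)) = g + 4*I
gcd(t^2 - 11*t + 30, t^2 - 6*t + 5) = t - 5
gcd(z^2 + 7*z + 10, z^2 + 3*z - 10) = z + 5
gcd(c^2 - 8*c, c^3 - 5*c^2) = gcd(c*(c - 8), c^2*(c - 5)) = c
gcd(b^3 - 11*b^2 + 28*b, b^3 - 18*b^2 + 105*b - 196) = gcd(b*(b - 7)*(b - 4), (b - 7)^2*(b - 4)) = b^2 - 11*b + 28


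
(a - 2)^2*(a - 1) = a^3 - 5*a^2 + 8*a - 4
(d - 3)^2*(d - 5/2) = d^3 - 17*d^2/2 + 24*d - 45/2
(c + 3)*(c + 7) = c^2 + 10*c + 21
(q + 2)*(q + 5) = q^2 + 7*q + 10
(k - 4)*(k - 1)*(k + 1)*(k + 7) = k^4 + 3*k^3 - 29*k^2 - 3*k + 28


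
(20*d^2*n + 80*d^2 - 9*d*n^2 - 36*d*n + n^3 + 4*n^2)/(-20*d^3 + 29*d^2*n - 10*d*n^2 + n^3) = (-n - 4)/(d - n)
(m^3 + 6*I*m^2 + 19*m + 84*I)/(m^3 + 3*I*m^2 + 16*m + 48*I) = (m + 7*I)/(m + 4*I)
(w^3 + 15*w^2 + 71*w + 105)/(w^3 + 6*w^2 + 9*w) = (w^2 + 12*w + 35)/(w*(w + 3))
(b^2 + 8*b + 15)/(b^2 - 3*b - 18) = (b + 5)/(b - 6)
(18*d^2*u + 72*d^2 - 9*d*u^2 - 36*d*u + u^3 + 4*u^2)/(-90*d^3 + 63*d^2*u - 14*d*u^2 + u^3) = (u + 4)/(-5*d + u)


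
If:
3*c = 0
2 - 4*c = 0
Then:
No Solution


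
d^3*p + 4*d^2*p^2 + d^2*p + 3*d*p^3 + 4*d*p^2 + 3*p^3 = (d + p)*(d + 3*p)*(d*p + p)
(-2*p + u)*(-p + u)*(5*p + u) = 10*p^3 - 13*p^2*u + 2*p*u^2 + u^3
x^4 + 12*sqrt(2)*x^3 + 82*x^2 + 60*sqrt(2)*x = x*(x + sqrt(2))*(x + 5*sqrt(2))*(x + 6*sqrt(2))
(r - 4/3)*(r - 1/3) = r^2 - 5*r/3 + 4/9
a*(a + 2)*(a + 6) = a^3 + 8*a^2 + 12*a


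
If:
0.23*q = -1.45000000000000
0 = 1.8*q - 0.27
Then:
No Solution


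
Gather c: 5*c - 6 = 5*c - 6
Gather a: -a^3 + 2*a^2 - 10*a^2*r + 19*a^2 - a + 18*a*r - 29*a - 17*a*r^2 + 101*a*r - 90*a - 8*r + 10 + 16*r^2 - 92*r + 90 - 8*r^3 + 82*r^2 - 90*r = -a^3 + a^2*(21 - 10*r) + a*(-17*r^2 + 119*r - 120) - 8*r^3 + 98*r^2 - 190*r + 100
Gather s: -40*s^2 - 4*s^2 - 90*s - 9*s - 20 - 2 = -44*s^2 - 99*s - 22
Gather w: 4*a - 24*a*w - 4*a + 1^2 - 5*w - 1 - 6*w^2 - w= -6*w^2 + w*(-24*a - 6)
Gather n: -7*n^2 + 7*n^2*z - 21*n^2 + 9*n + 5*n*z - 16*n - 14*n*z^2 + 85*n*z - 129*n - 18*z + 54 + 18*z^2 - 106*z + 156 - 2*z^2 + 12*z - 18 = n^2*(7*z - 28) + n*(-14*z^2 + 90*z - 136) + 16*z^2 - 112*z + 192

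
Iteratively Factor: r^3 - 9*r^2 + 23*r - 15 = (r - 3)*(r^2 - 6*r + 5) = (r - 3)*(r - 1)*(r - 5)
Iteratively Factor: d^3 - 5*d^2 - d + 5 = (d - 5)*(d^2 - 1) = (d - 5)*(d - 1)*(d + 1)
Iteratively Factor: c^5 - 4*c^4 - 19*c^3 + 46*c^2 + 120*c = (c - 5)*(c^4 + c^3 - 14*c^2 - 24*c) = (c - 5)*(c + 2)*(c^3 - c^2 - 12*c) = c*(c - 5)*(c + 2)*(c^2 - c - 12) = c*(c - 5)*(c + 2)*(c + 3)*(c - 4)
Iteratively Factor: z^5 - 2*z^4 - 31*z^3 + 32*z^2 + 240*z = (z + 3)*(z^4 - 5*z^3 - 16*z^2 + 80*z) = z*(z + 3)*(z^3 - 5*z^2 - 16*z + 80) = z*(z - 5)*(z + 3)*(z^2 - 16) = z*(z - 5)*(z - 4)*(z + 3)*(z + 4)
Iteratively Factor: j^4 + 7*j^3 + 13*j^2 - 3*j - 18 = (j + 3)*(j^3 + 4*j^2 + j - 6) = (j + 3)^2*(j^2 + j - 2) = (j + 2)*(j + 3)^2*(j - 1)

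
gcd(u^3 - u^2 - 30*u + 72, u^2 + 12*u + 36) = u + 6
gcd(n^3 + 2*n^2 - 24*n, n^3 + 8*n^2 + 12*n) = n^2 + 6*n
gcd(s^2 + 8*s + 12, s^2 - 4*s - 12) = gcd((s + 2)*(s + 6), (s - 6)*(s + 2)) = s + 2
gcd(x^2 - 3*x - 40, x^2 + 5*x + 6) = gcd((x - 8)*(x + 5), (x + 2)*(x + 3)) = 1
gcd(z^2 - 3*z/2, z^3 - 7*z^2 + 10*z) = z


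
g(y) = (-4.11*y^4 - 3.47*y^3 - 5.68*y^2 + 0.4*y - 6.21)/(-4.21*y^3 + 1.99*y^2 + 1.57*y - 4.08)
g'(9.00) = 0.95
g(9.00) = 10.34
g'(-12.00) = 0.96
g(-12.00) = -10.62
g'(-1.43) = -3.22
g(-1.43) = -2.53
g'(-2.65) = 0.57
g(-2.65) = -2.20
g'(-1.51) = -2.12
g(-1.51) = -2.32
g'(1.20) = 0.86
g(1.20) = 4.30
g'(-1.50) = -2.23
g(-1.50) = -2.34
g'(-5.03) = 0.88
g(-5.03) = -4.08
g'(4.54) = 0.85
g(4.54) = 6.27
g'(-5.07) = 0.89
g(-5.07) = -4.11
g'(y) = (12.63*y^2 - 3.98*y - 1.57)*(-4.11*y^4 - 3.47*y^3 - 5.68*y^2 + 0.4*y - 6.21)/(-4.21*y^3 + 1.99*y^2 + 1.57*y - 4.08)^2 + (-16.44*y^3 - 10.41*y^2 - 11.36*y + 0.4)/(-4.21*y^3 + 1.99*y^2 + 1.57*y - 4.08)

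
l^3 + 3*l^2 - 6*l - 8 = (l - 2)*(l + 1)*(l + 4)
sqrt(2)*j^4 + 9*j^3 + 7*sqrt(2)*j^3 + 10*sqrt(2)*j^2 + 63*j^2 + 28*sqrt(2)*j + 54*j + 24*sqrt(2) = (j + 1)*(j + 6)*(j + 4*sqrt(2))*(sqrt(2)*j + 1)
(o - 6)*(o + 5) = o^2 - o - 30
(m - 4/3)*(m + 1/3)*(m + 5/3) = m^3 + 2*m^2/3 - 19*m/9 - 20/27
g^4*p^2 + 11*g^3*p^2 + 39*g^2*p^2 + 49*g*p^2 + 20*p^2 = (g + 4)*(g + 5)*(g*p + p)^2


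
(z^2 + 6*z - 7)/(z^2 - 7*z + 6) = (z + 7)/(z - 6)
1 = 1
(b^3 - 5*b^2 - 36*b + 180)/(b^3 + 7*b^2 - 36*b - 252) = (b - 5)/(b + 7)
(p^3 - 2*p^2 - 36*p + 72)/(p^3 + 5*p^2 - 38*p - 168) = (p^2 + 4*p - 12)/(p^2 + 11*p + 28)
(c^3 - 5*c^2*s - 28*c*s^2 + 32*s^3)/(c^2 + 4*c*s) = c - 9*s + 8*s^2/c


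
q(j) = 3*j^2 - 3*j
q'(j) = 6*j - 3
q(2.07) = 6.64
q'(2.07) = 9.42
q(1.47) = 2.07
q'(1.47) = 5.82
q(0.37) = -0.70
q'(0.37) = -0.78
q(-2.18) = 20.80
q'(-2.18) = -16.08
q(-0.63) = 3.08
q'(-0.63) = -6.78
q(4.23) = 40.99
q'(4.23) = 22.38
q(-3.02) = 36.42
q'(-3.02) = -21.12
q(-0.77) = 4.09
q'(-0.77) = -7.62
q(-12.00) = 468.00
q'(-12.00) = -75.00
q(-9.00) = 270.00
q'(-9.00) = -57.00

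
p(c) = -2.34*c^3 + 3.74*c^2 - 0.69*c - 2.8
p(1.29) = -2.49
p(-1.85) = 26.09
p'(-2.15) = -49.22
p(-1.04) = 4.59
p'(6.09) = -215.50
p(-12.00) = 4587.56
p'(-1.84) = -38.22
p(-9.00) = 2012.21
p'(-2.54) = -64.98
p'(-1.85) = -38.55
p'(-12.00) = -1101.33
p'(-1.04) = -16.06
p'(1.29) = -2.72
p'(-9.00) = -636.63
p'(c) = -7.02*c^2 + 7.48*c - 0.69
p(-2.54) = 61.43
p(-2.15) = 39.23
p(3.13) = -40.07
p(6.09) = -396.82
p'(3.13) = -46.05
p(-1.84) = 25.71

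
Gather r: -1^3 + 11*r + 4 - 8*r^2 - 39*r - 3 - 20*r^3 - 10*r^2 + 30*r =-20*r^3 - 18*r^2 + 2*r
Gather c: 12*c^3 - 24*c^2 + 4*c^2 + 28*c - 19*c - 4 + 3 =12*c^3 - 20*c^2 + 9*c - 1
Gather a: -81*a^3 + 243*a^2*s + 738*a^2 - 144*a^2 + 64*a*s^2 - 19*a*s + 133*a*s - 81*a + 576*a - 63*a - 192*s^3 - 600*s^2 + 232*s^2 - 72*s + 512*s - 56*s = -81*a^3 + a^2*(243*s + 594) + a*(64*s^2 + 114*s + 432) - 192*s^3 - 368*s^2 + 384*s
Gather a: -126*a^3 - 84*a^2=-126*a^3 - 84*a^2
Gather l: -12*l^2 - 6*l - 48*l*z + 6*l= -12*l^2 - 48*l*z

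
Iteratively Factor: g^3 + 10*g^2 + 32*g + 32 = (g + 4)*(g^2 + 6*g + 8) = (g + 2)*(g + 4)*(g + 4)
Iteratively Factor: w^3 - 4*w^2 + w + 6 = (w + 1)*(w^2 - 5*w + 6) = (w - 3)*(w + 1)*(w - 2)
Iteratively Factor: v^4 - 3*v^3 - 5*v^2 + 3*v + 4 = (v - 4)*(v^3 + v^2 - v - 1) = (v - 4)*(v + 1)*(v^2 - 1) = (v - 4)*(v - 1)*(v + 1)*(v + 1)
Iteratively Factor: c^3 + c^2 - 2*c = (c - 1)*(c^2 + 2*c) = (c - 1)*(c + 2)*(c)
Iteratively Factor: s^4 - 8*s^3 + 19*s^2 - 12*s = (s - 4)*(s^3 - 4*s^2 + 3*s) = s*(s - 4)*(s^2 - 4*s + 3) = s*(s - 4)*(s - 3)*(s - 1)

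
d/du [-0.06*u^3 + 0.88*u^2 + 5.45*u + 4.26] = -0.18*u^2 + 1.76*u + 5.45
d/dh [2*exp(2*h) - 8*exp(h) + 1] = 4*(exp(h) - 2)*exp(h)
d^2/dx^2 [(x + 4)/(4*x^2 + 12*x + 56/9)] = 81*(9*(x + 4)*(2*x + 3)^2 - (3*x + 7)*(9*x^2 + 27*x + 14))/(2*(9*x^2 + 27*x + 14)^3)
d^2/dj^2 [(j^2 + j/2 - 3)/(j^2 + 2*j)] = -3/j^3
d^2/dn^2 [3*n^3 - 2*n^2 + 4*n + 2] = 18*n - 4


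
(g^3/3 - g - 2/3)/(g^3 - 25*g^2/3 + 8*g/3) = (g^3 - 3*g - 2)/(g*(3*g^2 - 25*g + 8))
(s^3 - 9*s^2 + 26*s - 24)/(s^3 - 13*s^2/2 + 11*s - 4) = 2*(s - 3)/(2*s - 1)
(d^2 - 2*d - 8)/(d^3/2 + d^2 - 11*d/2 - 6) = 2*(d^2 - 2*d - 8)/(d^3 + 2*d^2 - 11*d - 12)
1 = 1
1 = 1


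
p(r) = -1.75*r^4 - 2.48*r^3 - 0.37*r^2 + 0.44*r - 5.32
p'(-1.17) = 2.33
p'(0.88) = -10.74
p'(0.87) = -10.44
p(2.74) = -156.54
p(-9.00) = -9713.08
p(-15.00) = -80318.92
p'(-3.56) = 224.61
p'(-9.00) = 4507.46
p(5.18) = -1617.63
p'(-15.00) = 21962.54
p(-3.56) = -180.77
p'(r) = -7.0*r^3 - 7.44*r^2 - 0.74*r + 0.44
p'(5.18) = -1175.97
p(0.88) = -7.96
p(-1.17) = -5.65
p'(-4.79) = 602.60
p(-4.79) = -664.61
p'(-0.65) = -0.30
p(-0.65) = -5.39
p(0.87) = -7.85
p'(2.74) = -201.44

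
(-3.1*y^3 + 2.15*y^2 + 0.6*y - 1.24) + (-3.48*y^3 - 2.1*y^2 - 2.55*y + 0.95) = -6.58*y^3 + 0.0499999999999998*y^2 - 1.95*y - 0.29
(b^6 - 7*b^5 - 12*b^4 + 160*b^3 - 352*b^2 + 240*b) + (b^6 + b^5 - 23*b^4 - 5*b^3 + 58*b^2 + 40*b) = 2*b^6 - 6*b^5 - 35*b^4 + 155*b^3 - 294*b^2 + 280*b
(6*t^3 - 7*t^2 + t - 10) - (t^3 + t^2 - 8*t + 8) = 5*t^3 - 8*t^2 + 9*t - 18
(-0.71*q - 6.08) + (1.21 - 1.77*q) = -2.48*q - 4.87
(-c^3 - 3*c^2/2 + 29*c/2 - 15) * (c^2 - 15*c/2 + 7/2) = -c^5 + 6*c^4 + 89*c^3/4 - 129*c^2 + 653*c/4 - 105/2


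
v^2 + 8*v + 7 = (v + 1)*(v + 7)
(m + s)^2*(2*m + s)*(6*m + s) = 12*m^4 + 32*m^3*s + 29*m^2*s^2 + 10*m*s^3 + s^4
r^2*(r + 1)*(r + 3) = r^4 + 4*r^3 + 3*r^2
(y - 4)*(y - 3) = y^2 - 7*y + 12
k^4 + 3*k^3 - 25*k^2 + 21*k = k*(k - 3)*(k - 1)*(k + 7)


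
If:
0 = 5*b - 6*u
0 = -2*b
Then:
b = 0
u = 0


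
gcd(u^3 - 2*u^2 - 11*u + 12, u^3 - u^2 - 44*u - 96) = u + 3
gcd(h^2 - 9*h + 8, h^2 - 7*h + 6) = h - 1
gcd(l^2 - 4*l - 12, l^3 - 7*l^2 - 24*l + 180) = l - 6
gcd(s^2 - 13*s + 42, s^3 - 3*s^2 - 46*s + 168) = s - 6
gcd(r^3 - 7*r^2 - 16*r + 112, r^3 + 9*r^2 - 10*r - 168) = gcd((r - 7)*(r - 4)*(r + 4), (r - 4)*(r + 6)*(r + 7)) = r - 4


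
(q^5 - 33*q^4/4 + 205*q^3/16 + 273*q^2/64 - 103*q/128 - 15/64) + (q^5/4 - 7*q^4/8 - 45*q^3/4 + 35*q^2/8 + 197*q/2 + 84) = 5*q^5/4 - 73*q^4/8 + 25*q^3/16 + 553*q^2/64 + 12505*q/128 + 5361/64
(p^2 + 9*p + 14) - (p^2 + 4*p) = 5*p + 14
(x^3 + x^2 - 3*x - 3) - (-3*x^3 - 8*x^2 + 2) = 4*x^3 + 9*x^2 - 3*x - 5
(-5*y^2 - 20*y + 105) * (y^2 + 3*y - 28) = -5*y^4 - 35*y^3 + 185*y^2 + 875*y - 2940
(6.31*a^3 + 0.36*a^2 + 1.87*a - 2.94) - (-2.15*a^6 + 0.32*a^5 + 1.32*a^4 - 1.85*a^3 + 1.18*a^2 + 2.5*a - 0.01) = 2.15*a^6 - 0.32*a^5 - 1.32*a^4 + 8.16*a^3 - 0.82*a^2 - 0.63*a - 2.93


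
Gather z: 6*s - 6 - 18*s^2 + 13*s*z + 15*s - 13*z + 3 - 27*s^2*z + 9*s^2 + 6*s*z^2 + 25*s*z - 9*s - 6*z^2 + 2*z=-9*s^2 + 12*s + z^2*(6*s - 6) + z*(-27*s^2 + 38*s - 11) - 3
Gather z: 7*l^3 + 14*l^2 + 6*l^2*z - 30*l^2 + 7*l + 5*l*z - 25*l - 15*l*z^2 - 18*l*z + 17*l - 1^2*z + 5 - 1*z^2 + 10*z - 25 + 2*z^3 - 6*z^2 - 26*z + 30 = 7*l^3 - 16*l^2 - l + 2*z^3 + z^2*(-15*l - 7) + z*(6*l^2 - 13*l - 17) + 10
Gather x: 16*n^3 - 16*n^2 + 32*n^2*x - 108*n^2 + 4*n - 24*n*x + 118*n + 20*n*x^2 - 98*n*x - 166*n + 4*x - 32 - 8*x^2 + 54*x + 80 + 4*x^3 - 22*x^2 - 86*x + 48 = 16*n^3 - 124*n^2 - 44*n + 4*x^3 + x^2*(20*n - 30) + x*(32*n^2 - 122*n - 28) + 96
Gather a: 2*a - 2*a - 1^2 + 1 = 0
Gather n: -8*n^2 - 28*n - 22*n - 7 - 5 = -8*n^2 - 50*n - 12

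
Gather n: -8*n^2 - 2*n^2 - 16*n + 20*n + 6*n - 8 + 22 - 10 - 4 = -10*n^2 + 10*n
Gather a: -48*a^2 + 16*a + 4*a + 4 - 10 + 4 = -48*a^2 + 20*a - 2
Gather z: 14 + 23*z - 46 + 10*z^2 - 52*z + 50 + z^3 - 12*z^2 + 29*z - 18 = z^3 - 2*z^2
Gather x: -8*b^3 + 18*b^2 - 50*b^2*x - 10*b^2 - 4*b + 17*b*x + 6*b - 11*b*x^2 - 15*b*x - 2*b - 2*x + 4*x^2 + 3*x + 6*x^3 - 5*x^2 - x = -8*b^3 + 8*b^2 + 6*x^3 + x^2*(-11*b - 1) + x*(-50*b^2 + 2*b)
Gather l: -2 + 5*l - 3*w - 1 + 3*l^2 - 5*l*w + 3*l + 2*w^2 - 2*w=3*l^2 + l*(8 - 5*w) + 2*w^2 - 5*w - 3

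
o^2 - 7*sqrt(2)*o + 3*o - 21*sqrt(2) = (o + 3)*(o - 7*sqrt(2))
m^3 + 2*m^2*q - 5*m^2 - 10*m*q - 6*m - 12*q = (m - 6)*(m + 1)*(m + 2*q)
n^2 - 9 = (n - 3)*(n + 3)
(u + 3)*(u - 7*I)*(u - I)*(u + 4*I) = u^4 + 3*u^3 - 4*I*u^3 + 25*u^2 - 12*I*u^2 + 75*u - 28*I*u - 84*I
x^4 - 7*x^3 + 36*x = x*(x - 6)*(x - 3)*(x + 2)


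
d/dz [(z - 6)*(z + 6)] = 2*z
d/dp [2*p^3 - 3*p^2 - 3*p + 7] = 6*p^2 - 6*p - 3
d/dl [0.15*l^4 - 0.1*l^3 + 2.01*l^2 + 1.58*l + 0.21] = 0.6*l^3 - 0.3*l^2 + 4.02*l + 1.58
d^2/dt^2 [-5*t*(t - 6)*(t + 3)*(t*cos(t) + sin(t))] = 5*t^4*cos(t) + 45*t^3*sin(t) - 15*t^3*cos(t) - 105*t^2*sin(t) - 180*t^2*cos(t) - 480*t*sin(t) + 150*t*cos(t) + 30*sin(t) + 360*cos(t)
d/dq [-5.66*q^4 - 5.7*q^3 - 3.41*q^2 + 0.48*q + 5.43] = -22.64*q^3 - 17.1*q^2 - 6.82*q + 0.48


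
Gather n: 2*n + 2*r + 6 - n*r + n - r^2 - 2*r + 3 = n*(3 - r) - r^2 + 9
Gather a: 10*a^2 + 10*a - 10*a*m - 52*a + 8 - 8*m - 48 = 10*a^2 + a*(-10*m - 42) - 8*m - 40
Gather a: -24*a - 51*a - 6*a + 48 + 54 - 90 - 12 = -81*a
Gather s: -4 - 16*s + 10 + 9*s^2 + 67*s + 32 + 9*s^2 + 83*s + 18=18*s^2 + 134*s + 56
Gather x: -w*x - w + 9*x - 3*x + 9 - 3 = -w + x*(6 - w) + 6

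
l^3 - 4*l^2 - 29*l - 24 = (l - 8)*(l + 1)*(l + 3)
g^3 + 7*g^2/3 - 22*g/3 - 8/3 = (g - 2)*(g + 1/3)*(g + 4)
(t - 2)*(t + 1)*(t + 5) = t^3 + 4*t^2 - 7*t - 10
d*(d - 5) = d^2 - 5*d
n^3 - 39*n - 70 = (n - 7)*(n + 2)*(n + 5)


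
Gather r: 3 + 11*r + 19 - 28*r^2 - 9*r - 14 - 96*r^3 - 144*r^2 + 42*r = -96*r^3 - 172*r^2 + 44*r + 8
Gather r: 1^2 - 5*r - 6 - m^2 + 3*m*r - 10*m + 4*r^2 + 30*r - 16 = -m^2 - 10*m + 4*r^2 + r*(3*m + 25) - 21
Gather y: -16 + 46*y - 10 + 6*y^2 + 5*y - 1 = 6*y^2 + 51*y - 27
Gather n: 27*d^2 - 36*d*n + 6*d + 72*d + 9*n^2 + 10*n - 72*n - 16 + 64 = 27*d^2 + 78*d + 9*n^2 + n*(-36*d - 62) + 48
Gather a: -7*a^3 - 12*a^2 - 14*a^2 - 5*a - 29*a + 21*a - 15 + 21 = -7*a^3 - 26*a^2 - 13*a + 6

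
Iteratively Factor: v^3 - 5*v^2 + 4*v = (v - 4)*(v^2 - v) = (v - 4)*(v - 1)*(v)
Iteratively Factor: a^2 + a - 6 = (a + 3)*(a - 2)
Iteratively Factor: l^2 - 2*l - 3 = (l + 1)*(l - 3)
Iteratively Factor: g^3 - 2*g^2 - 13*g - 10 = (g + 2)*(g^2 - 4*g - 5) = (g + 1)*(g + 2)*(g - 5)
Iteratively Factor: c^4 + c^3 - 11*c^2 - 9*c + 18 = (c + 3)*(c^3 - 2*c^2 - 5*c + 6) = (c + 2)*(c + 3)*(c^2 - 4*c + 3) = (c - 1)*(c + 2)*(c + 3)*(c - 3)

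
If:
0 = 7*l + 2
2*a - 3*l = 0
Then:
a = -3/7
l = -2/7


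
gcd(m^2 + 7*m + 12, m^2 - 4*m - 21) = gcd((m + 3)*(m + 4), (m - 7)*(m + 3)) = m + 3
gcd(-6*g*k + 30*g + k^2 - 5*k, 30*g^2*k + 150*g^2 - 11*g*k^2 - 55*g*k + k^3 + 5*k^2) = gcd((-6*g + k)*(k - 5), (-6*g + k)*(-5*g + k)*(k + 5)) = 6*g - k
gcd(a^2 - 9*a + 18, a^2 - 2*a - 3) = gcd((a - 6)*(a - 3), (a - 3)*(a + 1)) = a - 3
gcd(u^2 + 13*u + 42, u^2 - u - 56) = u + 7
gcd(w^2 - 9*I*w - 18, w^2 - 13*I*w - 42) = w - 6*I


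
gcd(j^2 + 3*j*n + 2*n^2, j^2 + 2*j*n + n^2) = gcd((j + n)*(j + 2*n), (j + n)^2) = j + n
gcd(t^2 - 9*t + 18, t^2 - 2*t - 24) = t - 6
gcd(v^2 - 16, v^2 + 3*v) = 1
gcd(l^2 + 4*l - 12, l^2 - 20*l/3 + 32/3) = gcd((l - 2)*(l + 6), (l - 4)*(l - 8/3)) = 1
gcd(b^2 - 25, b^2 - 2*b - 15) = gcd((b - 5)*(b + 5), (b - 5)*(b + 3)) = b - 5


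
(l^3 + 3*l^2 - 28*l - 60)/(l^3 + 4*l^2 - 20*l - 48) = (l - 5)/(l - 4)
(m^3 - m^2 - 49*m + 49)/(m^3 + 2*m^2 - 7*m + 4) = (m^2 - 49)/(m^2 + 3*m - 4)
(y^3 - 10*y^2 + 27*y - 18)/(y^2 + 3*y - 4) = (y^2 - 9*y + 18)/(y + 4)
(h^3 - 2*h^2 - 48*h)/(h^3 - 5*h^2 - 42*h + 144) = h/(h - 3)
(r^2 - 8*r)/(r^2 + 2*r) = (r - 8)/(r + 2)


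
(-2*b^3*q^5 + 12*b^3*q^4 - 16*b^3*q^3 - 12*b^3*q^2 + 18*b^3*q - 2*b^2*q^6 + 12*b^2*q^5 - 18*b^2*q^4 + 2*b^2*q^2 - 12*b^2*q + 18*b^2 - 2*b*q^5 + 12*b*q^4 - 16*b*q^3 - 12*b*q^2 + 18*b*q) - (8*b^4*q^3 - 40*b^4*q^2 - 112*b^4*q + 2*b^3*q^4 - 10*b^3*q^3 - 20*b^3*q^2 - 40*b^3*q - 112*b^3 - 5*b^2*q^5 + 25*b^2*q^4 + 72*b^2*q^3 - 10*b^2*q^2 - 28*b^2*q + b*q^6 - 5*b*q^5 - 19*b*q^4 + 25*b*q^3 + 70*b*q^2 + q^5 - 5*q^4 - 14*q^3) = -8*b^4*q^3 + 40*b^4*q^2 + 112*b^4*q - 2*b^3*q^5 + 10*b^3*q^4 - 6*b^3*q^3 + 8*b^3*q^2 + 58*b^3*q + 112*b^3 - 2*b^2*q^6 + 17*b^2*q^5 - 43*b^2*q^4 - 72*b^2*q^3 + 12*b^2*q^2 + 16*b^2*q + 18*b^2 - b*q^6 + 3*b*q^5 + 31*b*q^4 - 41*b*q^3 - 82*b*q^2 + 18*b*q - q^5 + 5*q^4 + 14*q^3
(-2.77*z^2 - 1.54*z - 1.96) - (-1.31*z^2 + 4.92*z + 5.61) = -1.46*z^2 - 6.46*z - 7.57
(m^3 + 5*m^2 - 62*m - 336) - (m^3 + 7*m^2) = -2*m^2 - 62*m - 336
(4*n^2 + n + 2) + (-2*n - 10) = 4*n^2 - n - 8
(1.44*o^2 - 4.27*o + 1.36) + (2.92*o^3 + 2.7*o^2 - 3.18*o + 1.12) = 2.92*o^3 + 4.14*o^2 - 7.45*o + 2.48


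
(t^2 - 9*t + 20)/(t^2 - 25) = (t - 4)/(t + 5)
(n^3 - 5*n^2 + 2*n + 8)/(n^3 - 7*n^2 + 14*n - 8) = (n + 1)/(n - 1)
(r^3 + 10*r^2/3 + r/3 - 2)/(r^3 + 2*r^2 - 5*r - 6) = (r - 2/3)/(r - 2)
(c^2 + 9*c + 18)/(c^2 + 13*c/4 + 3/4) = 4*(c + 6)/(4*c + 1)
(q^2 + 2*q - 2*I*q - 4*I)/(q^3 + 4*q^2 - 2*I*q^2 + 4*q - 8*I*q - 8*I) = 1/(q + 2)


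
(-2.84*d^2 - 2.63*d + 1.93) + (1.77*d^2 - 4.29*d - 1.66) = -1.07*d^2 - 6.92*d + 0.27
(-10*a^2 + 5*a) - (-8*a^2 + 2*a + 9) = -2*a^2 + 3*a - 9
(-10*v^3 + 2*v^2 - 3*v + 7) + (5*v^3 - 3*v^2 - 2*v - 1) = -5*v^3 - v^2 - 5*v + 6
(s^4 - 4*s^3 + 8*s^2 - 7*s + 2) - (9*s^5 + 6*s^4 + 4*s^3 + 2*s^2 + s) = -9*s^5 - 5*s^4 - 8*s^3 + 6*s^2 - 8*s + 2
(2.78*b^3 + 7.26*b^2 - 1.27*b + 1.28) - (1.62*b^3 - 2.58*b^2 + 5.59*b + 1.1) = 1.16*b^3 + 9.84*b^2 - 6.86*b + 0.18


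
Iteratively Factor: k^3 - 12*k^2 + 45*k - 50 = (k - 5)*(k^2 - 7*k + 10) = (k - 5)*(k - 2)*(k - 5)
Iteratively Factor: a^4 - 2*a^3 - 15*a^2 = (a)*(a^3 - 2*a^2 - 15*a) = a*(a - 5)*(a^2 + 3*a) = a^2*(a - 5)*(a + 3)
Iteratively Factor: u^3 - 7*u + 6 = (u - 2)*(u^2 + 2*u - 3) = (u - 2)*(u - 1)*(u + 3)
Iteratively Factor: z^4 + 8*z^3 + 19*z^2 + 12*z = (z + 4)*(z^3 + 4*z^2 + 3*z) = z*(z + 4)*(z^2 + 4*z + 3) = z*(z + 1)*(z + 4)*(z + 3)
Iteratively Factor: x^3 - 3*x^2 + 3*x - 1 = (x - 1)*(x^2 - 2*x + 1) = (x - 1)^2*(x - 1)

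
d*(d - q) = d^2 - d*q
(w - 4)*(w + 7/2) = w^2 - w/2 - 14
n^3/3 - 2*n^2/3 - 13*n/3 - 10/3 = (n/3 + 1/3)*(n - 5)*(n + 2)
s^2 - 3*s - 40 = (s - 8)*(s + 5)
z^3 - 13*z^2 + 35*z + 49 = (z - 7)^2*(z + 1)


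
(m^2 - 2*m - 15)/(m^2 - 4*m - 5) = (m + 3)/(m + 1)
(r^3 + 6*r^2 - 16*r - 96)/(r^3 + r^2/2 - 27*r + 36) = 2*(r + 4)/(2*r - 3)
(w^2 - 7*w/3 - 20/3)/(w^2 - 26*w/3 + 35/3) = (3*w^2 - 7*w - 20)/(3*w^2 - 26*w + 35)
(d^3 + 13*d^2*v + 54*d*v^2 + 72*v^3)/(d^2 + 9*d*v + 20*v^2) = (d^2 + 9*d*v + 18*v^2)/(d + 5*v)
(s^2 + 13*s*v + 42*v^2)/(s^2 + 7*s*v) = (s + 6*v)/s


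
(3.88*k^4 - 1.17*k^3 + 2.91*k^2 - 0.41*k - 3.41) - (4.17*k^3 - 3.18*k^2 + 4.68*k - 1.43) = 3.88*k^4 - 5.34*k^3 + 6.09*k^2 - 5.09*k - 1.98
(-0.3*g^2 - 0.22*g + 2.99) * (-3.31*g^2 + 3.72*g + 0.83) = 0.993*g^4 - 0.3878*g^3 - 10.9643*g^2 + 10.9402*g + 2.4817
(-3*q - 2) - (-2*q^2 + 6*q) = 2*q^2 - 9*q - 2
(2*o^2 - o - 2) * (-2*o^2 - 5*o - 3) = -4*o^4 - 8*o^3 + 3*o^2 + 13*o + 6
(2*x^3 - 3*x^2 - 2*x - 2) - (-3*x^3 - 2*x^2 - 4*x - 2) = 5*x^3 - x^2 + 2*x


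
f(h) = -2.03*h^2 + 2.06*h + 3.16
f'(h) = 2.06 - 4.06*h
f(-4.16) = -40.54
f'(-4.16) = 18.95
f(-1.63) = -5.59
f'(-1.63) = 8.68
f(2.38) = -3.44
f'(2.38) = -7.60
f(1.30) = 2.41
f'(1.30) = -3.22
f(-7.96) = -141.86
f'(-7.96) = 34.38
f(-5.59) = -71.79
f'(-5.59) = 24.76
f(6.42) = -67.28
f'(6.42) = -24.01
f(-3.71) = -32.42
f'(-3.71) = 17.12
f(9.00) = -142.73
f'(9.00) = -34.48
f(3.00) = -8.93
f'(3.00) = -10.12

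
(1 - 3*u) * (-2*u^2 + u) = 6*u^3 - 5*u^2 + u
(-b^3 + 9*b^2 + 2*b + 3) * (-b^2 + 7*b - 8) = b^5 - 16*b^4 + 69*b^3 - 61*b^2 + 5*b - 24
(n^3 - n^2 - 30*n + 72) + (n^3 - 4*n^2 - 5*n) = 2*n^3 - 5*n^2 - 35*n + 72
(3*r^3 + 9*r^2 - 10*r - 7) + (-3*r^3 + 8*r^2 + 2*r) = 17*r^2 - 8*r - 7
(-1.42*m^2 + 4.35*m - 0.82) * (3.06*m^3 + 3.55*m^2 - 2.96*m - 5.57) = -4.3452*m^5 + 8.27*m^4 + 17.1365*m^3 - 7.8776*m^2 - 21.8023*m + 4.5674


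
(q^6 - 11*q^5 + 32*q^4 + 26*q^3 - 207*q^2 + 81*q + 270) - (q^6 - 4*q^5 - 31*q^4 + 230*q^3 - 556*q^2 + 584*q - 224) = -7*q^5 + 63*q^4 - 204*q^3 + 349*q^2 - 503*q + 494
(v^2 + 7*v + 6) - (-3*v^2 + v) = 4*v^2 + 6*v + 6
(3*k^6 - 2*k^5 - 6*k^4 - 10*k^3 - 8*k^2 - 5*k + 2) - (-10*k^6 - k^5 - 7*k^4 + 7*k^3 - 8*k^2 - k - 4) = 13*k^6 - k^5 + k^4 - 17*k^3 - 4*k + 6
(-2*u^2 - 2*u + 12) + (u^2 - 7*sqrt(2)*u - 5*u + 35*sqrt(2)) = -u^2 - 7*sqrt(2)*u - 7*u + 12 + 35*sqrt(2)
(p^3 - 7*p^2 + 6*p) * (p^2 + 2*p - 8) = p^5 - 5*p^4 - 16*p^3 + 68*p^2 - 48*p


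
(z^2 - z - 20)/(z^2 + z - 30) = (z + 4)/(z + 6)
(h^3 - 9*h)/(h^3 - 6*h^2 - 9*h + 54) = h/(h - 6)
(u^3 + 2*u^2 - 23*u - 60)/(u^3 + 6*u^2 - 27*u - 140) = (u + 3)/(u + 7)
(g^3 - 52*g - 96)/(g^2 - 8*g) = g + 8 + 12/g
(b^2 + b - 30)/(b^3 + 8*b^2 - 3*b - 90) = (b - 5)/(b^2 + 2*b - 15)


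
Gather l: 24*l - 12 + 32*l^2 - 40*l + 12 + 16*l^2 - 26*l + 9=48*l^2 - 42*l + 9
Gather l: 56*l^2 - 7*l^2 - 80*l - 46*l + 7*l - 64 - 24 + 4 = 49*l^2 - 119*l - 84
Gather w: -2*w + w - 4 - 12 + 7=-w - 9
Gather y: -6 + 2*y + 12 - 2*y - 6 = 0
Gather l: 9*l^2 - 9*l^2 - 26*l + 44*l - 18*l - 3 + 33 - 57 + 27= 0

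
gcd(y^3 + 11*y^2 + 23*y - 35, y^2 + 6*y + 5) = y + 5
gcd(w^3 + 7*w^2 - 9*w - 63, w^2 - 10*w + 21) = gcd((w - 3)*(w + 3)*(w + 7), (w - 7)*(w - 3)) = w - 3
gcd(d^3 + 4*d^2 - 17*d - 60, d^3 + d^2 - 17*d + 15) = d + 5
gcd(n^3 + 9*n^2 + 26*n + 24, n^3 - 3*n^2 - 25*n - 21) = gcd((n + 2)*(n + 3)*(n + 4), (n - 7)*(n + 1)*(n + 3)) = n + 3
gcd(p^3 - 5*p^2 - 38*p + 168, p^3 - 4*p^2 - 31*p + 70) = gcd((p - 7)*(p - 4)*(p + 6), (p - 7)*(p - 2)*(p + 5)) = p - 7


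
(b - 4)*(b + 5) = b^2 + b - 20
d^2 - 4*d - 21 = (d - 7)*(d + 3)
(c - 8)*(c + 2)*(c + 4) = c^3 - 2*c^2 - 40*c - 64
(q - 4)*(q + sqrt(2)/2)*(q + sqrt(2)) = q^3 - 4*q^2 + 3*sqrt(2)*q^2/2 - 6*sqrt(2)*q + q - 4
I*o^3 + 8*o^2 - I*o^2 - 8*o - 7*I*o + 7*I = (o - 7*I)*(o - I)*(I*o - I)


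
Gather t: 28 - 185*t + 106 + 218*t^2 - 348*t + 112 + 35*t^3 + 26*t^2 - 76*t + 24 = 35*t^3 + 244*t^2 - 609*t + 270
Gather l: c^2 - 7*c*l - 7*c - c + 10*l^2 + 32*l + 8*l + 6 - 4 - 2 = c^2 - 8*c + 10*l^2 + l*(40 - 7*c)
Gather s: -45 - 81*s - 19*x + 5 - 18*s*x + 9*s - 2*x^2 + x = s*(-18*x - 72) - 2*x^2 - 18*x - 40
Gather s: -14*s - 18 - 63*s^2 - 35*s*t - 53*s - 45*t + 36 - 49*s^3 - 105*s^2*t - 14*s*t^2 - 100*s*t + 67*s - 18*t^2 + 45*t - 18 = -49*s^3 + s^2*(-105*t - 63) + s*(-14*t^2 - 135*t) - 18*t^2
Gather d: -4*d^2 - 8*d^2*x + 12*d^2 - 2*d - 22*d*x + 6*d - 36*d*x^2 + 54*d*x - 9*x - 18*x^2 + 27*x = d^2*(8 - 8*x) + d*(-36*x^2 + 32*x + 4) - 18*x^2 + 18*x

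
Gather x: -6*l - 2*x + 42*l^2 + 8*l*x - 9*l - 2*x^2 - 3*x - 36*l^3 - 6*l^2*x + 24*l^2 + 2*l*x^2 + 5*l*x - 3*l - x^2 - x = -36*l^3 + 66*l^2 - 18*l + x^2*(2*l - 3) + x*(-6*l^2 + 13*l - 6)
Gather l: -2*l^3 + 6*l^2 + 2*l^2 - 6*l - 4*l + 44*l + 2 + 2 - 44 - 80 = -2*l^3 + 8*l^2 + 34*l - 120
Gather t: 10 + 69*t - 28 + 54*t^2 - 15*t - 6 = 54*t^2 + 54*t - 24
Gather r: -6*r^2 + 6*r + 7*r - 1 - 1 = -6*r^2 + 13*r - 2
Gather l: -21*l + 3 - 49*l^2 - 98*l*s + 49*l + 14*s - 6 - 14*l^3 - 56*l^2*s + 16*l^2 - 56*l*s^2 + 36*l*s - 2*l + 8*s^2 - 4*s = -14*l^3 + l^2*(-56*s - 33) + l*(-56*s^2 - 62*s + 26) + 8*s^2 + 10*s - 3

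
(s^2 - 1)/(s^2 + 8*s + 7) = (s - 1)/(s + 7)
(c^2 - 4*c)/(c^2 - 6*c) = (c - 4)/(c - 6)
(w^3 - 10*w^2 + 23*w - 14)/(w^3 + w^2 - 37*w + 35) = (w^2 - 9*w + 14)/(w^2 + 2*w - 35)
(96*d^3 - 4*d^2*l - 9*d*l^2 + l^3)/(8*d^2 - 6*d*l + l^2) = (24*d^2 + 5*d*l - l^2)/(2*d - l)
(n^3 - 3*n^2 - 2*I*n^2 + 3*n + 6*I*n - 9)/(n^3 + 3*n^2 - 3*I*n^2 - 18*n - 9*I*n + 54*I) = (n + I)/(n + 6)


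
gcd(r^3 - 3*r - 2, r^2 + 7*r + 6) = r + 1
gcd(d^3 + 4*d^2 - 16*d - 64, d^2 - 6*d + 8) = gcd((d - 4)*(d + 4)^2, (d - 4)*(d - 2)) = d - 4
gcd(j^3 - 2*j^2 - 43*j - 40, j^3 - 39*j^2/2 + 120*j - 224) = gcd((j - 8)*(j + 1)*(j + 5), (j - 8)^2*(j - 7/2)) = j - 8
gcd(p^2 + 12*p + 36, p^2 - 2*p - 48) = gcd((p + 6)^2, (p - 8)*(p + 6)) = p + 6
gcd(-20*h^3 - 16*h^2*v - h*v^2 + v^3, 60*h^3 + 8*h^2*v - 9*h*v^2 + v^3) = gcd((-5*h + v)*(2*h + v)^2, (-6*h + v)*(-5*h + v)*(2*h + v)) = -10*h^2 - 3*h*v + v^2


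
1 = 1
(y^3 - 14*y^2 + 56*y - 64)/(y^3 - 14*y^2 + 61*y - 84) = (y^2 - 10*y + 16)/(y^2 - 10*y + 21)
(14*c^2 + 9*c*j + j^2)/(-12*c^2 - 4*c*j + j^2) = (-7*c - j)/(6*c - j)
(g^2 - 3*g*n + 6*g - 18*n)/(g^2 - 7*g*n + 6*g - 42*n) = (g - 3*n)/(g - 7*n)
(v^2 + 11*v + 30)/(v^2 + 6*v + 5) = (v + 6)/(v + 1)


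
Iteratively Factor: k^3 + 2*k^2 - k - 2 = (k + 2)*(k^2 - 1) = (k + 1)*(k + 2)*(k - 1)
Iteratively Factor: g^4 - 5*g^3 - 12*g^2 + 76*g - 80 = (g - 2)*(g^3 - 3*g^2 - 18*g + 40) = (g - 5)*(g - 2)*(g^2 + 2*g - 8) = (g - 5)*(g - 2)*(g + 4)*(g - 2)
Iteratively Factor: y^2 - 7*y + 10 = (y - 2)*(y - 5)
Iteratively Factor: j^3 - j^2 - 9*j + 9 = (j - 1)*(j^2 - 9) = (j - 3)*(j - 1)*(j + 3)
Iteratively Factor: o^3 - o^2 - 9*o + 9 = (o - 1)*(o^2 - 9) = (o - 1)*(o + 3)*(o - 3)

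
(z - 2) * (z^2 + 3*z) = z^3 + z^2 - 6*z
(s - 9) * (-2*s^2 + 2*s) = -2*s^3 + 20*s^2 - 18*s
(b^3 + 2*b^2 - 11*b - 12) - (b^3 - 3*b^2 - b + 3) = 5*b^2 - 10*b - 15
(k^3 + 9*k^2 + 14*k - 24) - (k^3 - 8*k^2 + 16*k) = 17*k^2 - 2*k - 24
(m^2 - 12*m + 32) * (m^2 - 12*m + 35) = m^4 - 24*m^3 + 211*m^2 - 804*m + 1120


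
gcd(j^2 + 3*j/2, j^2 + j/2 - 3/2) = j + 3/2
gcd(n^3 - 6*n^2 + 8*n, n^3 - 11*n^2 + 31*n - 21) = 1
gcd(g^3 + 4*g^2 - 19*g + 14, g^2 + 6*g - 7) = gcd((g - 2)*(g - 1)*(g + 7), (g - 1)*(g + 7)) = g^2 + 6*g - 7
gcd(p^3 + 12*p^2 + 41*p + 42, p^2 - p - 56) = p + 7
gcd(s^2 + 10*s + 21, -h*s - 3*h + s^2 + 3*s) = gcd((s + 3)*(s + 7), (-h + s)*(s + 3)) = s + 3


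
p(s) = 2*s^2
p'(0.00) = 0.00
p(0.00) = 0.00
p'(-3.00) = -12.00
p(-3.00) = 18.00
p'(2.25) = 9.00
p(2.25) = 10.12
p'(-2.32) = -9.28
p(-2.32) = 10.76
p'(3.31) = 13.24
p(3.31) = 21.91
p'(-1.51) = -6.04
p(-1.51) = 4.56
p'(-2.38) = -9.52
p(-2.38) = 11.33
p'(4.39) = 17.56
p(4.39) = 38.54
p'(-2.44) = -9.76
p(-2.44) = 11.91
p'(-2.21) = -8.84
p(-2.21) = 9.77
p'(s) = 4*s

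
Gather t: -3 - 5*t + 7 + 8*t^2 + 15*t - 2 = 8*t^2 + 10*t + 2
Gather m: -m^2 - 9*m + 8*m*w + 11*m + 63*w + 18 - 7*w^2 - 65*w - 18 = -m^2 + m*(8*w + 2) - 7*w^2 - 2*w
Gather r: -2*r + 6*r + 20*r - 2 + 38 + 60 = 24*r + 96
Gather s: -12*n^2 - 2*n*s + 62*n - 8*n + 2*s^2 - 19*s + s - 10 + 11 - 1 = -12*n^2 + 54*n + 2*s^2 + s*(-2*n - 18)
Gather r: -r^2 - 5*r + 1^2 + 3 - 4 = -r^2 - 5*r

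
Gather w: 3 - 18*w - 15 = -18*w - 12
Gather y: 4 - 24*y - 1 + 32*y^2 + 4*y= 32*y^2 - 20*y + 3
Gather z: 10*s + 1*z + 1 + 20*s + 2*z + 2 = 30*s + 3*z + 3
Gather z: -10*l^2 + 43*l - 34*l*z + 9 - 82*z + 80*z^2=-10*l^2 + 43*l + 80*z^2 + z*(-34*l - 82) + 9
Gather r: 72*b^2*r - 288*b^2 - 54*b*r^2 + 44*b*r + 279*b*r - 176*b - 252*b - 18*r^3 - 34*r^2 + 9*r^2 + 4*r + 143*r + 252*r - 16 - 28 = -288*b^2 - 428*b - 18*r^3 + r^2*(-54*b - 25) + r*(72*b^2 + 323*b + 399) - 44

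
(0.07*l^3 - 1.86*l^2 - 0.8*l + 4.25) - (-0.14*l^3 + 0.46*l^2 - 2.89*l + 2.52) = 0.21*l^3 - 2.32*l^2 + 2.09*l + 1.73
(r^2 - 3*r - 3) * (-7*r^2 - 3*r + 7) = -7*r^4 + 18*r^3 + 37*r^2 - 12*r - 21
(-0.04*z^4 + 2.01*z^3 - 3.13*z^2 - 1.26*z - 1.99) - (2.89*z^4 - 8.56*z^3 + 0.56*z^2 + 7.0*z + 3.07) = -2.93*z^4 + 10.57*z^3 - 3.69*z^2 - 8.26*z - 5.06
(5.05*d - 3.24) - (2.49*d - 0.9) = 2.56*d - 2.34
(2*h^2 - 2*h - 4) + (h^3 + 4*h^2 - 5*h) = h^3 + 6*h^2 - 7*h - 4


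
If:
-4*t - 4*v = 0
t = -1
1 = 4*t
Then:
No Solution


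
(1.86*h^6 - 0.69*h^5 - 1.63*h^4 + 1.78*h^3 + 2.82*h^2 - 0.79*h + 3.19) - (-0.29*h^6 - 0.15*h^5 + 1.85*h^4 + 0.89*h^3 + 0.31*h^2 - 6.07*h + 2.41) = 2.15*h^6 - 0.54*h^5 - 3.48*h^4 + 0.89*h^3 + 2.51*h^2 + 5.28*h + 0.78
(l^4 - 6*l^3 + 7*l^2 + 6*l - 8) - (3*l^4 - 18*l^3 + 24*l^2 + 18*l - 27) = -2*l^4 + 12*l^3 - 17*l^2 - 12*l + 19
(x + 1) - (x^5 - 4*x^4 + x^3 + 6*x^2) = -x^5 + 4*x^4 - x^3 - 6*x^2 + x + 1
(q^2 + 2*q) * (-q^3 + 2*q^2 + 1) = -q^5 + 4*q^3 + q^2 + 2*q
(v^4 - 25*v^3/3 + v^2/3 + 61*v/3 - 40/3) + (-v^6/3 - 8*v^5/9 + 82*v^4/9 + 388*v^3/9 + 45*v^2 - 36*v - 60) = -v^6/3 - 8*v^5/9 + 91*v^4/9 + 313*v^3/9 + 136*v^2/3 - 47*v/3 - 220/3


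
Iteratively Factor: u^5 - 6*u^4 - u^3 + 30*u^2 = (u)*(u^4 - 6*u^3 - u^2 + 30*u) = u^2*(u^3 - 6*u^2 - u + 30) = u^2*(u - 3)*(u^2 - 3*u - 10) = u^2*(u - 5)*(u - 3)*(u + 2)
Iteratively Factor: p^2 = (p)*(p)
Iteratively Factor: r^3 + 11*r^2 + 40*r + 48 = (r + 3)*(r^2 + 8*r + 16) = (r + 3)*(r + 4)*(r + 4)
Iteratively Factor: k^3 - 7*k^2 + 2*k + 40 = (k - 4)*(k^2 - 3*k - 10) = (k - 5)*(k - 4)*(k + 2)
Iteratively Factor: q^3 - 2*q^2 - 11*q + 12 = (q - 1)*(q^2 - q - 12) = (q - 1)*(q + 3)*(q - 4)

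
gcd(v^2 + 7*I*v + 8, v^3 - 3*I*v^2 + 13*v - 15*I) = v - I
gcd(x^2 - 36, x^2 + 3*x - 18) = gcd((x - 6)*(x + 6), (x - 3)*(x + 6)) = x + 6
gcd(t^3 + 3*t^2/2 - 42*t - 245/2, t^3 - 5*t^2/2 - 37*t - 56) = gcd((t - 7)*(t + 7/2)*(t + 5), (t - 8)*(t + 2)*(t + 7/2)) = t + 7/2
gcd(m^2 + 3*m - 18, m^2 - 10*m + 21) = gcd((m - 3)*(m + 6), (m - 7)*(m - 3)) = m - 3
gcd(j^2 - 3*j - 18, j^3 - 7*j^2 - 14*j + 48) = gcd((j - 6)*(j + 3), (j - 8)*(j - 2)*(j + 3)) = j + 3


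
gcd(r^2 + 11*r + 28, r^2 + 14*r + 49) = r + 7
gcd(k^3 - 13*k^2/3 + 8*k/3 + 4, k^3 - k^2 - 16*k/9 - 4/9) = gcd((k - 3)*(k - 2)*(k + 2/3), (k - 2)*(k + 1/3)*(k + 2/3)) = k^2 - 4*k/3 - 4/3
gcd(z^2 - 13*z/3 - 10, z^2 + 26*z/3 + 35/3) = z + 5/3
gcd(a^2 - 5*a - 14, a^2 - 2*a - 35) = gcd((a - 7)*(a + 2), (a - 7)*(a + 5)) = a - 7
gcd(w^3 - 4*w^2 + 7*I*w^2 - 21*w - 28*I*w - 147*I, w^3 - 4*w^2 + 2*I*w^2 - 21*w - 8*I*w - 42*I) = w^2 - 4*w - 21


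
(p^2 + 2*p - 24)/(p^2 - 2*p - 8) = (p + 6)/(p + 2)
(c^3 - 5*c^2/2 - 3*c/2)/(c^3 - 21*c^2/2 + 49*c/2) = (2*c^2 - 5*c - 3)/(2*c^2 - 21*c + 49)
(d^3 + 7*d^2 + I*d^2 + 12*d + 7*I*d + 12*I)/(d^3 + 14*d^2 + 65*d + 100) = (d^2 + d*(3 + I) + 3*I)/(d^2 + 10*d + 25)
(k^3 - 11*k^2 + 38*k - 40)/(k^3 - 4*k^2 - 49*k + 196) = (k^2 - 7*k + 10)/(k^2 - 49)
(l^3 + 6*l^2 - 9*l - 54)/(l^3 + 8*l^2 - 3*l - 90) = (l + 3)/(l + 5)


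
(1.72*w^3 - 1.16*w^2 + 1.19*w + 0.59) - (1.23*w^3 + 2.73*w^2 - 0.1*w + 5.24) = 0.49*w^3 - 3.89*w^2 + 1.29*w - 4.65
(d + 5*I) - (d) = 5*I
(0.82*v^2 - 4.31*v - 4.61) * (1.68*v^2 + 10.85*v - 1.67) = 1.3776*v^4 + 1.6562*v^3 - 55.8777*v^2 - 42.8208*v + 7.6987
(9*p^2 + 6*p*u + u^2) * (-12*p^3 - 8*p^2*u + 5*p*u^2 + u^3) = -108*p^5 - 144*p^4*u - 15*p^3*u^2 + 31*p^2*u^3 + 11*p*u^4 + u^5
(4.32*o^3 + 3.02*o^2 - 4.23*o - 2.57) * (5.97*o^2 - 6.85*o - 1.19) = 25.7904*o^5 - 11.5626*o^4 - 51.0809*o^3 + 10.0388*o^2 + 22.6382*o + 3.0583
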